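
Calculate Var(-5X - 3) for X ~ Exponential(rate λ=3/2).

For X ~ Exponential(rate λ=3/2):
Var(X) = \frac{4}{9}
Var(-5X - 3) = (-5)² × Var(X) = 25 × \frac{4}{9} = \frac{100}{9}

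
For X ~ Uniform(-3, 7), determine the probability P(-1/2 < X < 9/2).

P(-1/2 < X < 9/2) = ∫_{-1/2}^{9/2} f(x) dx
where f(x) = \frac{1}{10}
= \frac{1}{2}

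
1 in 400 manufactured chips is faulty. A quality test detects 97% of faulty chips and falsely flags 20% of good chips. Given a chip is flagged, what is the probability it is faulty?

Let D = the rare event, + = positive/flagged.
P(D) = 1/400
P(+|D) = 97/100
P(+|D') = 20/100 = 1/5
P(+) = P(+|D)P(D) + P(+|D')P(D')
     = \frac{97}{100} × \frac{1}{400} + \frac{1}{5} × \frac{399}{400}
     = \frac{8077}{40000}
P(D|+) = P(+|D)P(D)/P(+) = \frac{97}{8077}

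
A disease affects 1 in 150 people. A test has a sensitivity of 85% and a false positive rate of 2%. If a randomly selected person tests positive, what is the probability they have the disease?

Let D = the rare event, + = positive/flagged.
P(D) = 1/150
P(+|D) = 85/100 = 17/20
P(+|D') = 2/100 = 1/50
P(+) = P(+|D)P(D) + P(+|D')P(D')
     = \frac{17}{20} × \frac{1}{150} + \frac{1}{50} × \frac{149}{150}
     = \frac{383}{15000}
P(D|+) = P(+|D)P(D)/P(+) = \frac{85}{383}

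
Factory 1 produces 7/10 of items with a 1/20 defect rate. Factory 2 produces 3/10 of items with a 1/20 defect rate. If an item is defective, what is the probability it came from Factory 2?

Using Bayes' theorem:
P(F1) = 7/10, P(D|F1) = 1/20
P(F2) = 3/10, P(D|F2) = 1/20
P(D) = P(D|F1)P(F1) + P(D|F2)P(F2)
     = \frac{1}{20}
P(F2|D) = P(D|F2)P(F2) / P(D)
= \frac{3}{10}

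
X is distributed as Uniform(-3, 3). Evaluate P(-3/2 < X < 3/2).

P(-3/2 < X < 3/2) = ∫_{-3/2}^{3/2} f(x) dx
where f(x) = \frac{1}{6}
= \frac{1}{2}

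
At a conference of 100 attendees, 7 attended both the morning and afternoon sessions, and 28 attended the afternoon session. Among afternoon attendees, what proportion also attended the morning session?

P(A ∩ B) = 7/100
P(B) = 28/100 = 7/25
P(A|B) = P(A ∩ B) / P(B) = (7/100) / (7/25) = 1/4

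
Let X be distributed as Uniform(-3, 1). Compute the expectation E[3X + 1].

For X ~ Uniform(-3, 1):
E[X] = -1
E[3X + 1] = 3 × E[X] + 1 = -2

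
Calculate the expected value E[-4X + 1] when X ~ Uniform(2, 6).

For X ~ Uniform(2, 6):
E[X] = 4
E[-4X + 1] = -4 × E[X] + 1 = -15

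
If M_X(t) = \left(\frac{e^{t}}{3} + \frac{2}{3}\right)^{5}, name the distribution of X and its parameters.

The MGF M(t) = \left(\frac{e^{t}}{3} + \frac{2}{3}\right)^{5} is the standard form for the Binomial distribution.
Comparing with the known MGF formula identifies: Binomial(n=5, p=1/3)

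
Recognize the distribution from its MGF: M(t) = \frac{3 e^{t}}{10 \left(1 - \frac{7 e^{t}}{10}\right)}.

The MGF M(t) = \frac{3 e^{t}}{10 \left(1 - \frac{7 e^{t}}{10}\right)} is the standard form for the Geometric distribution.
Comparing with the known MGF formula identifies: Geometric(p=3/10), X = trial number of first success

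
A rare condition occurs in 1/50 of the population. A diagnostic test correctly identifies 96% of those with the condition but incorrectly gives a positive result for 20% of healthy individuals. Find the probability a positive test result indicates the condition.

Let D = the rare event, + = positive/flagged.
P(D) = 1/50
P(+|D) = 96/100 = 24/25
P(+|D') = 20/100 = 1/5
P(+) = P(+|D)P(D) + P(+|D')P(D')
     = \frac{24}{25} × \frac{1}{50} + \frac{1}{5} × \frac{49}{50}
     = \frac{269}{1250}
P(D|+) = P(+|D)P(D)/P(+) = \frac{24}{269}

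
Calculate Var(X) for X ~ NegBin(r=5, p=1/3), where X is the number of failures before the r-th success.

For X ~ NegBin(r=5, p=1/3), where X is the number of failures before the r-th success:
Var(X) = 30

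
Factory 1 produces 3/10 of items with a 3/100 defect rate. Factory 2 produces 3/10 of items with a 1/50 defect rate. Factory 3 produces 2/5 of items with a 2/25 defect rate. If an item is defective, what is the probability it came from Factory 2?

Using Bayes' theorem:
P(F1) = 3/10, P(D|F1) = 3/100
P(F2) = 3/10, P(D|F2) = 1/50
P(F3) = 2/5, P(D|F3) = 2/25
P(D) = P(D|F1)P(F1) + P(D|F2)P(F2) + P(D|F3)P(F3)
     = \frac{47}{1000}
P(F2|D) = P(D|F2)P(F2) / P(D)
= \frac{6}{47}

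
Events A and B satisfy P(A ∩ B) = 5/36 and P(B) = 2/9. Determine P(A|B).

P(A|B) = P(A ∩ B) / P(B)
= (5/36) / (2/9)
= 5/8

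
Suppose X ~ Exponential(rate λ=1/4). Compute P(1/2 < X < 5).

P(1/2 < X < 5) = ∫_{1/2}^{5} f(x) dx
where f(x) = \frac{e^{- \frac{x}{4}}}{4}
= - \frac{1}{e^{\frac{5}{4}}} + e^{- \frac{1}{8}}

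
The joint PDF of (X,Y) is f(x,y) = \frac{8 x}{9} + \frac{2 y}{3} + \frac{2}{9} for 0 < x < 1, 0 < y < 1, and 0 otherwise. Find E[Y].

E[Y] = ∫_0^1 ∫_0^1 y × f(x,y) dx dy
= \frac{5}{9}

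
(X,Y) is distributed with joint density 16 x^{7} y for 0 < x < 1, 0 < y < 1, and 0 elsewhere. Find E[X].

E[X] = ∫_0^1 ∫_0^1 x × f(x,y) dy dx
= ∫_0^1 ∫_0^1 x × (16 x^{7} y) dy dx
= \frac{8}{9}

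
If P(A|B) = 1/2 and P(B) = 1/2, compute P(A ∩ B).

By definition, P(A|B) = P(A ∩ B) / P(B)
So P(A ∩ B) = P(A|B) × P(B)
= 1/2 × 1/2
= 1/4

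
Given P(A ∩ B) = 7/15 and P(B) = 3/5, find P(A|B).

P(A|B) = P(A ∩ B) / P(B)
= (7/15) / (3/5)
= 7/9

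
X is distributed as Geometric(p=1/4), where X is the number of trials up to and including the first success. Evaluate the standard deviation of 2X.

For X ~ Geometric(p=1/4), where X is the number of trials up to and including the first success:
Var(X) = 12
SD(X) = √(Var(X)) = √(12) = 2 \sqrt{3}
SD(2X) = |2| × SD(X) = 2 × 2 \sqrt{3} = 4 \sqrt{3}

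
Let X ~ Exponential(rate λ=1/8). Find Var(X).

For X ~ Exponential(rate λ=1/8):
Var(X) = 64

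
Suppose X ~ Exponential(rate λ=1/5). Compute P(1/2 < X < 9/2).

P(1/2 < X < 9/2) = ∫_{1/2}^{9/2} f(x) dx
where f(x) = \frac{e^{- \frac{x}{5}}}{5}
= - \frac{1 - e^{\frac{4}{5}}}{e^{\frac{9}{10}}}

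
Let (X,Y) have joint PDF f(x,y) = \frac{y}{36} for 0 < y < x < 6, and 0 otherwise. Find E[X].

f_X(x) = ∫_0^x \frac{y}{36} dy = \frac{x^{2}}{72}
E[X] = ∫_0^6 x × (\frac{x^{2}}{72}) dx = \frac{9}{2}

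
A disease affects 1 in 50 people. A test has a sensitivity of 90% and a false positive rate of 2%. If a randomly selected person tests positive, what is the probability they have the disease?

Let D = the rare event, + = positive/flagged.
P(D) = 1/50
P(+|D) = 90/100 = 9/10
P(+|D') = 2/100 = 1/50
P(+) = P(+|D)P(D) + P(+|D')P(D')
     = \frac{9}{10} × \frac{1}{50} + \frac{1}{50} × \frac{49}{50}
     = \frac{47}{1250}
P(D|+) = P(+|D)P(D)/P(+) = \frac{45}{94}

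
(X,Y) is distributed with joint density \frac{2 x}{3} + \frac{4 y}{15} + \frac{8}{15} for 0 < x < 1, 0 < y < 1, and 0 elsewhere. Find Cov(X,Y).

E[XY] = ∫∫ xy × f(x,y) dx dy = \frac{13}{45}
E[X] = \frac{5}{9}
E[Y] = \frac{47}{90}
Cov(X,Y) = E[XY] - E[X]E[Y] = - \frac{1}{810}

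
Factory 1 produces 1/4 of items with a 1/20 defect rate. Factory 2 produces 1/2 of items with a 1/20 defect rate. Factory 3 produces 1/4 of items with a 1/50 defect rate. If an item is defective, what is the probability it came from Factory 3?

Using Bayes' theorem:
P(F1) = 1/4, P(D|F1) = 1/20
P(F2) = 1/2, P(D|F2) = 1/20
P(F3) = 1/4, P(D|F3) = 1/50
P(D) = P(D|F1)P(F1) + P(D|F2)P(F2) + P(D|F3)P(F3)
     = \frac{17}{400}
P(F3|D) = P(D|F3)P(F3) / P(D)
= \frac{2}{17}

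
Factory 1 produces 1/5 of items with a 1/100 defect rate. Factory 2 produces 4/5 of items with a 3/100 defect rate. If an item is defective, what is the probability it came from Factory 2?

Using Bayes' theorem:
P(F1) = 1/5, P(D|F1) = 1/100
P(F2) = 4/5, P(D|F2) = 3/100
P(D) = P(D|F1)P(F1) + P(D|F2)P(F2)
     = \frac{13}{500}
P(F2|D) = P(D|F2)P(F2) / P(D)
= \frac{12}{13}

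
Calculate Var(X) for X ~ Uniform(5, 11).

For X ~ Uniform(5, 11):
Var(X) = 3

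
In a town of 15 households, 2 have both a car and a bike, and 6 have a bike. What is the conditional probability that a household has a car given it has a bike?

P(A ∩ B) = 2/15
P(B) = 6/15 = 2/5
P(A|B) = P(A ∩ B) / P(B) = (2/15) / (2/5) = 1/3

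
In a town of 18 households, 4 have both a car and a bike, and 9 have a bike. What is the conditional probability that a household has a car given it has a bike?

P(A ∩ B) = 4/18 = 2/9
P(B) = 9/18 = 1/2
P(A|B) = P(A ∩ B) / P(B) = (2/9) / (1/2) = 4/9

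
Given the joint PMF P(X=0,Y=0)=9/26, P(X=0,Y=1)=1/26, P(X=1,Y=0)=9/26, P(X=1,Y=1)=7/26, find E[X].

First find marginal of X:
P(X=0) = 5/13
P(X=1) = 8/13
E[X] = 0 × 5/13 + 1 × 8/13 = 8/13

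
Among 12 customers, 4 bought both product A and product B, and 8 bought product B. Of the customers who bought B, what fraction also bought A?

P(A ∩ B) = 4/12 = 1/3
P(B) = 8/12 = 2/3
P(A|B) = P(A ∩ B) / P(B) = (1/3) / (2/3) = 1/2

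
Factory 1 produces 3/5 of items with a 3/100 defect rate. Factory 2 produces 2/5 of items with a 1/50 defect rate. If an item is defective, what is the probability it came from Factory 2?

Using Bayes' theorem:
P(F1) = 3/5, P(D|F1) = 3/100
P(F2) = 2/5, P(D|F2) = 1/50
P(D) = P(D|F1)P(F1) + P(D|F2)P(F2)
     = \frac{13}{500}
P(F2|D) = P(D|F2)P(F2) / P(D)
= \frac{4}{13}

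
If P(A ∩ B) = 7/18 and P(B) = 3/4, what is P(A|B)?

P(A|B) = P(A ∩ B) / P(B)
= (7/18) / (3/4)
= 14/27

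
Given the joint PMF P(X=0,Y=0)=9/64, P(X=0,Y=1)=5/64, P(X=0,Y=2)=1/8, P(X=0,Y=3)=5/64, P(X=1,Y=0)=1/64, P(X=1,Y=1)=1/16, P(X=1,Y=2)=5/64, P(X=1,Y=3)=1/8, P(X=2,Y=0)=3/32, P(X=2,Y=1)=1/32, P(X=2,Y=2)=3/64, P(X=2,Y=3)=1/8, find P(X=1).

P(X=1) = P(X=1,Y=0) + P(X=1,Y=1) + P(X=1,Y=2) + P(X=1,Y=3)
= 1/64 + 1/16 + 5/64 + 1/8
= 9/32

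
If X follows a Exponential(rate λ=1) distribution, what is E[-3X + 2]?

For X ~ Exponential(rate λ=1):
E[X] = 1
E[-3X + 2] = -3 × E[X] + 2 = -1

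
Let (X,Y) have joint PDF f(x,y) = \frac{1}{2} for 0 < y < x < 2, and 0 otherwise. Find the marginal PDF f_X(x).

f_X(x) = ∫_0^x \frac{1}{2} dy = \frac{x}{2}
for 0 < x < 2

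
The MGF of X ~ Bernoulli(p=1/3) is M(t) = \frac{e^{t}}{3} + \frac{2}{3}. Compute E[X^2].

To find E[X^2], compute M^(2)(0):
M^(1)(t) = \frac{e^{t}}{3}
M^(2)(t) = \frac{e^{t}}{3}
M^(2)(0) = \frac{1}{3}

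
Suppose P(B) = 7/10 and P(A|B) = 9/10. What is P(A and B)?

By definition, P(A|B) = P(A ∩ B) / P(B)
So P(A ∩ B) = P(A|B) × P(B)
= 9/10 × 7/10
= 63/100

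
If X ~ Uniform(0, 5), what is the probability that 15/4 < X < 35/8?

P(15/4 < X < 35/8) = ∫_{15/4}^{35/8} f(x) dx
where f(x) = \frac{1}{5}
= \frac{1}{8}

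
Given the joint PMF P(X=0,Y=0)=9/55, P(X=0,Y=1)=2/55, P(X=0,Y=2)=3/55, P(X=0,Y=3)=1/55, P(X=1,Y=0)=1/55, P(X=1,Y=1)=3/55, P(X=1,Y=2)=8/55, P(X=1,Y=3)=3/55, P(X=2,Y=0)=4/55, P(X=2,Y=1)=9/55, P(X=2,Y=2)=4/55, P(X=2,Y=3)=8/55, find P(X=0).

P(X=0) = P(X=0,Y=0) + P(X=0,Y=1) + P(X=0,Y=2) + P(X=0,Y=3)
= 9/55 + 2/55 + 3/55 + 1/55
= 3/11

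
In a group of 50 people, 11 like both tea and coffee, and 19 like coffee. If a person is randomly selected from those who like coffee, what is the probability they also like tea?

P(A ∩ B) = 11/50
P(B) = 19/50
P(A|B) = P(A ∩ B) / P(B) = (11/50) / (19/50) = 11/19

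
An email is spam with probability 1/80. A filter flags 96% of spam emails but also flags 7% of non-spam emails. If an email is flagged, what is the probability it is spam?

Let D = the rare event, + = positive/flagged.
P(D) = 1/80
P(+|D) = 96/100 = 24/25
P(+|D') = 7/100
P(+) = P(+|D)P(D) + P(+|D')P(D')
     = \frac{24}{25} × \frac{1}{80} + \frac{7}{100} × \frac{79}{80}
     = \frac{649}{8000}
P(D|+) = P(+|D)P(D)/P(+) = \frac{96}{649}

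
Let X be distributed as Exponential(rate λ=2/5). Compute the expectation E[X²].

Using the identity E[X²] = Var(X) + (E[X])²:
E[X] = \frac{5}{2}
Var(X) = \frac{25}{4}
E[X²] = \frac{25}{4} + (\frac{5}{2})²
= \frac{25}{2}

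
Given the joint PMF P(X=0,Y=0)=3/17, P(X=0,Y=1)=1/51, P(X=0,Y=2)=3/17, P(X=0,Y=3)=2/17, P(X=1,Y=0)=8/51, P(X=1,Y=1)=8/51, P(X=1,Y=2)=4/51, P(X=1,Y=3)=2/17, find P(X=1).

P(X=1) = P(X=1,Y=0) + P(X=1,Y=1) + P(X=1,Y=2) + P(X=1,Y=3)
= 8/51 + 8/51 + 4/51 + 2/17
= 26/51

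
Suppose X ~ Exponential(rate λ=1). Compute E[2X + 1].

For X ~ Exponential(rate λ=1):
E[X] = 1
E[2X + 1] = 2 × E[X] + 1 = 3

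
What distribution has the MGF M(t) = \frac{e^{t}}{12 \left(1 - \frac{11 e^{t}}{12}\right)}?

The MGF M(t) = \frac{e^{t}}{12 \left(1 - \frac{11 e^{t}}{12}\right)} is the standard form for the Geometric distribution.
Comparing with the known MGF formula identifies: Geometric(p=1/12), X = trial number of first success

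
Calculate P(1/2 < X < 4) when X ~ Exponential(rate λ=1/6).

P(1/2 < X < 4) = ∫_{1/2}^{4} f(x) dx
where f(x) = \frac{e^{- \frac{x}{6}}}{6}
= - \frac{1}{e^{\frac{2}{3}}} + e^{- \frac{1}{12}}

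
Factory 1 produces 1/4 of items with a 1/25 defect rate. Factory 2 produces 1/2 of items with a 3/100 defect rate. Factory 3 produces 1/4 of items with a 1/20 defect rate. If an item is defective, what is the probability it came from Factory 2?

Using Bayes' theorem:
P(F1) = 1/4, P(D|F1) = 1/25
P(F2) = 1/2, P(D|F2) = 3/100
P(F3) = 1/4, P(D|F3) = 1/20
P(D) = P(D|F1)P(F1) + P(D|F2)P(F2) + P(D|F3)P(F3)
     = \frac{3}{80}
P(F2|D) = P(D|F2)P(F2) / P(D)
= \frac{2}{5}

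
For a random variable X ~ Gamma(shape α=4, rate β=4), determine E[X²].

Using the identity E[X²] = Var(X) + (E[X])²:
E[X] = 1
Var(X) = \frac{1}{4}
E[X²] = \frac{1}{4} + (1)²
= \frac{5}{4}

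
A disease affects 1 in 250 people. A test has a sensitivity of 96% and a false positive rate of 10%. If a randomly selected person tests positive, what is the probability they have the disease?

Let D = the rare event, + = positive/flagged.
P(D) = 1/250
P(+|D) = 96/100 = 24/25
P(+|D') = 10/100 = 1/10
P(+) = P(+|D)P(D) + P(+|D')P(D')
     = \frac{24}{25} × \frac{1}{250} + \frac{1}{10} × \frac{249}{250}
     = \frac{1293}{12500}
P(D|+) = P(+|D)P(D)/P(+) = \frac{16}{431}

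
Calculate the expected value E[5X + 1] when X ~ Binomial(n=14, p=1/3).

For X ~ Binomial(n=14, p=1/3):
E[X] = \frac{14}{3}
E[5X + 1] = 5 × E[X] + 1 = \frac{73}{3}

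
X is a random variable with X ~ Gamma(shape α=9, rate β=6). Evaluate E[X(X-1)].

E[X(X-1)] = E[X² - X] = E[X²] - E[X]
E[X] = \frac{3}{2}
E[X²] = Var(X) + (E[X])² = \frac{1}{4} + (\frac{3}{2})² = \frac{5}{2}
E[X(X-1)] = \frac{5}{2} - \frac{3}{2} = 1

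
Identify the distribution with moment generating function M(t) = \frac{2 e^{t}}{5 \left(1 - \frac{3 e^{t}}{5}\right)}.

The MGF M(t) = \frac{2 e^{t}}{5 \left(1 - \frac{3 e^{t}}{5}\right)} is the standard form for the Geometric distribution.
Comparing with the known MGF formula identifies: Geometric(p=2/5), X = trial number of first success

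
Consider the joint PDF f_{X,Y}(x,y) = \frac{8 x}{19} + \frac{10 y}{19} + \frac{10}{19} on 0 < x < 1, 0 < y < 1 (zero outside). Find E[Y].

E[Y] = ∫_0^1 ∫_0^1 y × f(x,y) dx dy
= \frac{31}{57}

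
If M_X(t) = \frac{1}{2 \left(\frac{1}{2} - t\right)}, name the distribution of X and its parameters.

The MGF M(t) = \frac{1}{2 \left(\frac{1}{2} - t\right)} is the standard form for the Exponential distribution.
Comparing with the known MGF formula identifies: Exponential(rate λ=1/2)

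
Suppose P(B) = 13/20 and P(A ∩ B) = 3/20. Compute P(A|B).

P(A|B) = P(A ∩ B) / P(B)
= (3/20) / (13/20)
= 3/13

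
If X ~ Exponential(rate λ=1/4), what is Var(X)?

For X ~ Exponential(rate λ=1/4):
Var(X) = 16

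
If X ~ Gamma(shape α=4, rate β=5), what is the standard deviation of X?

For X ~ Gamma(shape α=4, rate β=5):
Var(X) = \frac{4}{25}
SD(X) = √(Var(X)) = √(\frac{4}{25}) = \frac{2}{5}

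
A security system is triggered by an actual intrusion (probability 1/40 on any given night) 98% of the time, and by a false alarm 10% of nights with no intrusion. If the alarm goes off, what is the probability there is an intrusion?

Let D = the rare event, + = positive/flagged.
P(D) = 1/40
P(+|D) = 98/100 = 49/50
P(+|D') = 10/100 = 1/10
P(+) = P(+|D)P(D) + P(+|D')P(D')
     = \frac{49}{50} × \frac{1}{40} + \frac{1}{10} × \frac{39}{40}
     = \frac{61}{500}
P(D|+) = P(+|D)P(D)/P(+) = \frac{49}{244}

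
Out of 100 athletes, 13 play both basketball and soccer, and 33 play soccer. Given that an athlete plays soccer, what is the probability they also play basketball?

P(A ∩ B) = 13/100
P(B) = 33/100
P(A|B) = P(A ∩ B) / P(B) = (13/100) / (33/100) = 13/33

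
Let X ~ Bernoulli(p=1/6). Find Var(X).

For X ~ Bernoulli(p=1/6):
Var(X) = \frac{5}{36}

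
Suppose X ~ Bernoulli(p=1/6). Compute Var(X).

For X ~ Bernoulli(p=1/6):
Var(X) = \frac{5}{36}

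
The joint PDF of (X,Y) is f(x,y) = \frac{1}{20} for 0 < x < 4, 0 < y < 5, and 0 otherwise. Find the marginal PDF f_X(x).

f_X(x) = ∫_0^5 f(x,y) dy
= ∫_0^5 \frac{1}{20} dy
= \frac{1}{4} for 0 < x < 4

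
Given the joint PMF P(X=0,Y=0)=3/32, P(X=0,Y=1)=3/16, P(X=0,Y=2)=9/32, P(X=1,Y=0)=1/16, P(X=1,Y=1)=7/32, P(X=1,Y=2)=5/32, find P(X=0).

P(X=0) = P(X=0,Y=0) + P(X=0,Y=1) + P(X=0,Y=2)
= 3/32 + 3/16 + 9/32
= 9/16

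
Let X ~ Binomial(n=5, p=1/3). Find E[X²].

Using the identity E[X²] = Var(X) + (E[X])²:
E[X] = \frac{5}{3}
Var(X) = \frac{10}{9}
E[X²] = \frac{10}{9} + (\frac{5}{3})²
= \frac{35}{9}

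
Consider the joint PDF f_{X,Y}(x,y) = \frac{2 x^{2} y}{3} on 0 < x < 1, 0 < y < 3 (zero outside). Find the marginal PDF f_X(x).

f_X(x) = ∫_0^3 f(x,y) dy
= ∫_0^3 \frac{2 x^{2} y}{3} dy
= 3 x^{2} for 0 < x < 1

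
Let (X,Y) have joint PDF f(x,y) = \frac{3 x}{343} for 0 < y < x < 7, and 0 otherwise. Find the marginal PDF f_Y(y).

f_Y(y) = ∫_y^7 \frac{3 x}{343} dx = \frac{3}{14} - \frac{3 y^{2}}{686}
for 0 < y < 7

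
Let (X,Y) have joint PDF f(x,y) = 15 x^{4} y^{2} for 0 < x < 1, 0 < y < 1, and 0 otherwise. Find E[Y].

E[Y] = ∫_0^1 ∫_0^1 y × f(x,y) dx dy
= \frac{3}{4}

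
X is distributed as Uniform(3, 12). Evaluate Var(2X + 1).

For X ~ Uniform(3, 12):
Var(X) = \frac{27}{4}
Var(2X + 1) = (2)² × Var(X) = 4 × \frac{27}{4} = 27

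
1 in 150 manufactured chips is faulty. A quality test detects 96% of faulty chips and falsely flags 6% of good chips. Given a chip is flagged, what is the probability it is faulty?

Let D = the rare event, + = positive/flagged.
P(D) = 1/150
P(+|D) = 96/100 = 24/25
P(+|D') = 6/100 = 3/50
P(+) = P(+|D)P(D) + P(+|D')P(D')
     = \frac{24}{25} × \frac{1}{150} + \frac{3}{50} × \frac{149}{150}
     = \frac{33}{500}
P(D|+) = P(+|D)P(D)/P(+) = \frac{16}{165}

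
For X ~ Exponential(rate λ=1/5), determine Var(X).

For X ~ Exponential(rate λ=1/5):
Var(X) = 25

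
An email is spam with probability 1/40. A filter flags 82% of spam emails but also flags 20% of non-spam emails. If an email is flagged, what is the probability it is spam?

Let D = the rare event, + = positive/flagged.
P(D) = 1/40
P(+|D) = 82/100 = 41/50
P(+|D') = 20/100 = 1/5
P(+) = P(+|D)P(D) + P(+|D')P(D')
     = \frac{41}{50} × \frac{1}{40} + \frac{1}{5} × \frac{39}{40}
     = \frac{431}{2000}
P(D|+) = P(+|D)P(D)/P(+) = \frac{41}{431}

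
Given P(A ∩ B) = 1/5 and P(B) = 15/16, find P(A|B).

P(A|B) = P(A ∩ B) / P(B)
= (1/5) / (15/16)
= 16/75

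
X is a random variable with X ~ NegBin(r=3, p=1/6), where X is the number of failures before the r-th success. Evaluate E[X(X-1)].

E[X(X-1)] = E[X² - X] = E[X²] - E[X]
E[X] = 15
E[X²] = Var(X) + (E[X])² = 90 + (15)² = 315
E[X(X-1)] = 315 - 15 = 300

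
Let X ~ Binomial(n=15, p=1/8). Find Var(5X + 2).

For X ~ Binomial(n=15, p=1/8):
Var(X) = \frac{105}{64}
Var(5X + 2) = (5)² × Var(X) = 25 × \frac{105}{64} = \frac{2625}{64}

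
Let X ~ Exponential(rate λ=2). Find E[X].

For X ~ Exponential(rate λ=2), the expected value is:
E[X] = \frac{1}{2}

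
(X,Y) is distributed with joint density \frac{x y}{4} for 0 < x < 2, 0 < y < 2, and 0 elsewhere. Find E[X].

f_X(x) = ∫_0^2 \frac{x y}{4} dy = \frac{x}{2}
E[X] = ∫_0^2 x × (\frac{x}{2}) dx = \frac{4}{3}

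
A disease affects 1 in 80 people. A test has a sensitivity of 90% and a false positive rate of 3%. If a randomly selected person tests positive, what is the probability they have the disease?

Let D = the rare event, + = positive/flagged.
P(D) = 1/80
P(+|D) = 90/100 = 9/10
P(+|D') = 3/100
P(+) = P(+|D)P(D) + P(+|D')P(D')
     = \frac{9}{10} × \frac{1}{80} + \frac{3}{100} × \frac{79}{80}
     = \frac{327}{8000}
P(D|+) = P(+|D)P(D)/P(+) = \frac{30}{109}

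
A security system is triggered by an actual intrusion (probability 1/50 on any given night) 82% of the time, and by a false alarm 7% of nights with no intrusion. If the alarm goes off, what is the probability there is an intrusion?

Let D = the rare event, + = positive/flagged.
P(D) = 1/50
P(+|D) = 82/100 = 41/50
P(+|D') = 7/100
P(+) = P(+|D)P(D) + P(+|D')P(D')
     = \frac{41}{50} × \frac{1}{50} + \frac{7}{100} × \frac{49}{50}
     = \frac{17}{200}
P(D|+) = P(+|D)P(D)/P(+) = \frac{82}{425}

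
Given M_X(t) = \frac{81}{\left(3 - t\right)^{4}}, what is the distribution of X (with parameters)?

The MGF M(t) = \frac{81}{\left(3 - t\right)^{4}} is the standard form for the Gamma distribution.
Comparing with the known MGF formula identifies: Gamma(shape α=4, rate β=3)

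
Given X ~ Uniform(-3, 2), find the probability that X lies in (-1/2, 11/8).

P(-1/2 < X < 11/8) = ∫_{-1/2}^{11/8} f(x) dx
where f(x) = \frac{1}{5}
= \frac{3}{8}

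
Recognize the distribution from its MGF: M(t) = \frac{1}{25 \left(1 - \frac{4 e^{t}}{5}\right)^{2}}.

The MGF M(t) = \frac{1}{25 \left(1 - \frac{4 e^{t}}{5}\right)^{2}} is the standard form for the NegativeBinomial distribution.
Comparing with the known MGF formula identifies: NegBin(r=2, p=1/5), X = failures before r-th success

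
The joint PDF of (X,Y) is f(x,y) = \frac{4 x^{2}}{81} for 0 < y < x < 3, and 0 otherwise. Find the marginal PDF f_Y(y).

f_Y(y) = ∫_y^3 \frac{4 x^{2}}{81} dx = \frac{4}{9} - \frac{4 y^{3}}{243}
for 0 < y < 3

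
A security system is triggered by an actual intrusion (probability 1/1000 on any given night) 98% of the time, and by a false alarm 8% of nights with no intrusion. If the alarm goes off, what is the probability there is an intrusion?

Let D = the rare event, + = positive/flagged.
P(D) = 1/1000
P(+|D) = 98/100 = 49/50
P(+|D') = 8/100 = 2/25
P(+) = P(+|D)P(D) + P(+|D')P(D')
     = \frac{49}{50} × \frac{1}{1000} + \frac{2}{25} × \frac{999}{1000}
     = \frac{809}{10000}
P(D|+) = P(+|D)P(D)/P(+) = \frac{49}{4045}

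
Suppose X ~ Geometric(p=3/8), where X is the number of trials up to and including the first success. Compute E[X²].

Using the identity E[X²] = Var(X) + (E[X])²:
E[X] = \frac{8}{3}
Var(X) = \frac{40}{9}
E[X²] = \frac{40}{9} + (\frac{8}{3})²
= \frac{104}{9}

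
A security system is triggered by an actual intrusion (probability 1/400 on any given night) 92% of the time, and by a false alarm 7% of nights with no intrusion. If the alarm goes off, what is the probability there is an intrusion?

Let D = the rare event, + = positive/flagged.
P(D) = 1/400
P(+|D) = 92/100 = 23/25
P(+|D') = 7/100
P(+) = P(+|D)P(D) + P(+|D')P(D')
     = \frac{23}{25} × \frac{1}{400} + \frac{7}{100} × \frac{399}{400}
     = \frac{577}{8000}
P(D|+) = P(+|D)P(D)/P(+) = \frac{92}{2885}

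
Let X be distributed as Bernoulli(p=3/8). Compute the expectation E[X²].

Using the identity E[X²] = Var(X) + (E[X])²:
E[X] = \frac{3}{8}
Var(X) = \frac{15}{64}
E[X²] = \frac{15}{64} + (\frac{3}{8})²
= \frac{3}{8}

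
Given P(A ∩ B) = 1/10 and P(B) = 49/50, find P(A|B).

P(A|B) = P(A ∩ B) / P(B)
= (1/10) / (49/50)
= 5/49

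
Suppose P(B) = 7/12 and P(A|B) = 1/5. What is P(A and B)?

By definition, P(A|B) = P(A ∩ B) / P(B)
So P(A ∩ B) = P(A|B) × P(B)
= 1/5 × 7/12
= 7/60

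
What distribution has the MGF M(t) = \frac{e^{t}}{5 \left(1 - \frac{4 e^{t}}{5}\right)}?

The MGF M(t) = \frac{e^{t}}{5 \left(1 - \frac{4 e^{t}}{5}\right)} is the standard form for the Geometric distribution.
Comparing with the known MGF formula identifies: Geometric(p=1/5), X = trial number of first success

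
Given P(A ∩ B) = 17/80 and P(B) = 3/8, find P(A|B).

P(A|B) = P(A ∩ B) / P(B)
= (17/80) / (3/8)
= 17/30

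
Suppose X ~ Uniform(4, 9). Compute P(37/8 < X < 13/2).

P(37/8 < X < 13/2) = ∫_{37/8}^{13/2} f(x) dx
where f(x) = \frac{1}{5}
= \frac{3}{8}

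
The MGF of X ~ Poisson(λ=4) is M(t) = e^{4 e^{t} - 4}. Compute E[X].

To find E[X], compute M^(1)(0):
M^(1)(t) = 4 e^{t} e^{4 e^{t} - 4}
M^(1)(0) = 4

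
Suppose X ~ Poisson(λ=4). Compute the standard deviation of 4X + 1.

For X ~ Poisson(λ=4):
Var(X) = 4
SD(X) = √(Var(X)) = √(4) = 2
SD(4X + 1) = |4| × SD(X) = 4 × 2 = 8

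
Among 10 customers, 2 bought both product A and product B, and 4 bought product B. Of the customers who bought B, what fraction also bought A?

P(A ∩ B) = 2/10 = 1/5
P(B) = 4/10 = 2/5
P(A|B) = P(A ∩ B) / P(B) = (1/5) / (2/5) = 1/2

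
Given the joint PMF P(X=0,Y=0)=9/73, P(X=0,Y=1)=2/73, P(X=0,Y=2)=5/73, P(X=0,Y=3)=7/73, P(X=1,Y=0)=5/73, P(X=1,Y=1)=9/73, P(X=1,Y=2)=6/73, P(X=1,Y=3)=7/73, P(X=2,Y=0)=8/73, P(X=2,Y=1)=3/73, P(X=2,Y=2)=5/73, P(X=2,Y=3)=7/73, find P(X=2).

P(X=2) = P(X=2,Y=0) + P(X=2,Y=1) + P(X=2,Y=2) + P(X=2,Y=3)
= 8/73 + 3/73 + 5/73 + 7/73
= 23/73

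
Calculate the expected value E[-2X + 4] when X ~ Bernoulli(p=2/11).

For X ~ Bernoulli(p=2/11):
E[X] = \frac{2}{11}
E[-2X + 4] = -2 × E[X] + 4 = \frac{40}{11}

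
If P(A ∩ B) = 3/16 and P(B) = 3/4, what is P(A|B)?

P(A|B) = P(A ∩ B) / P(B)
= (3/16) / (3/4)
= 1/4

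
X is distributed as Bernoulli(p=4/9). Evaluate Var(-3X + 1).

For X ~ Bernoulli(p=4/9):
Var(X) = \frac{20}{81}
Var(-3X + 1) = (-3)² × Var(X) = 9 × \frac{20}{81} = \frac{20}{9}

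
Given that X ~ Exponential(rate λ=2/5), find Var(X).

For X ~ Exponential(rate λ=2/5):
Var(X) = \frac{25}{4}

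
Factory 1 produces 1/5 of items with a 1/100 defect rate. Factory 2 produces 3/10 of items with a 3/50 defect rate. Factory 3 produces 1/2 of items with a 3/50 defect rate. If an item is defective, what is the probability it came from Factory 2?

Using Bayes' theorem:
P(F1) = 1/5, P(D|F1) = 1/100
P(F2) = 3/10, P(D|F2) = 3/50
P(F3) = 1/2, P(D|F3) = 3/50
P(D) = P(D|F1)P(F1) + P(D|F2)P(F2) + P(D|F3)P(F3)
     = \frac{1}{20}
P(F2|D) = P(D|F2)P(F2) / P(D)
= \frac{9}{25}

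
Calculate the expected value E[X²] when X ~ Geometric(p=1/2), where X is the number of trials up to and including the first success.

Using the identity E[X²] = Var(X) + (E[X])²:
E[X] = 2
Var(X) = 2
E[X²] = 2 + (2)²
= 6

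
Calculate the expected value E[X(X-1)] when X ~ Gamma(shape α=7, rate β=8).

E[X(X-1)] = E[X² - X] = E[X²] - E[X]
E[X] = \frac{7}{8}
E[X²] = Var(X) + (E[X])² = \frac{7}{64} + (\frac{7}{8})² = \frac{7}{8}
E[X(X-1)] = \frac{7}{8} - \frac{7}{8} = 0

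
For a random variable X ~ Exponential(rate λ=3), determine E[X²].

Using the identity E[X²] = Var(X) + (E[X])²:
E[X] = \frac{1}{3}
Var(X) = \frac{1}{9}
E[X²] = \frac{1}{9} + (\frac{1}{3})²
= \frac{2}{9}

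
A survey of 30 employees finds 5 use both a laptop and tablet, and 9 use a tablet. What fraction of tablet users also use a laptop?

P(A ∩ B) = 5/30 = 1/6
P(B) = 9/30 = 3/10
P(A|B) = P(A ∩ B) / P(B) = (1/6) / (3/10) = 5/9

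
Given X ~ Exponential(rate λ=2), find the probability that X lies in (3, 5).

P(3 < X < 5) = ∫_{3}^{5} f(x) dx
where f(x) = 2 e^{- 2 x}
= - \frac{1 - e^{4}}{e^{10}}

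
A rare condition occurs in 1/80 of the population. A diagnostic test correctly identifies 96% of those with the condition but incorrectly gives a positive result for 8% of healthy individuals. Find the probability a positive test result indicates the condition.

Let D = the rare event, + = positive/flagged.
P(D) = 1/80
P(+|D) = 96/100 = 24/25
P(+|D') = 8/100 = 2/25
P(+) = P(+|D)P(D) + P(+|D')P(D')
     = \frac{24}{25} × \frac{1}{80} + \frac{2}{25} × \frac{79}{80}
     = \frac{91}{1000}
P(D|+) = P(+|D)P(D)/P(+) = \frac{12}{91}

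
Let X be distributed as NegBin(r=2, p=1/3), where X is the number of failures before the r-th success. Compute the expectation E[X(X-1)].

E[X(X-1)] = E[X² - X] = E[X²] - E[X]
E[X] = 4
E[X²] = Var(X) + (E[X])² = 12 + (4)² = 28
E[X(X-1)] = 28 - 4 = 24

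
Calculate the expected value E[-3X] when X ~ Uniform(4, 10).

For X ~ Uniform(4, 10):
E[X] = 7
E[-3X] = -3 × E[X] + 0 = -21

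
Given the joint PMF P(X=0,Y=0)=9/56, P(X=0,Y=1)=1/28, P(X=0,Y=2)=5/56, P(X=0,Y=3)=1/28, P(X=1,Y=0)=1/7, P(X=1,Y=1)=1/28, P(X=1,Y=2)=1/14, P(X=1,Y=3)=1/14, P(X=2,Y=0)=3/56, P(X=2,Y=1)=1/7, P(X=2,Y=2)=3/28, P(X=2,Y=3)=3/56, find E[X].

First find marginal of X:
P(X=0) = 9/28
P(X=1) = 9/28
P(X=2) = 5/14
E[X] = 0 × 9/28 + 1 × 9/28 + 2 × 5/14 = 29/28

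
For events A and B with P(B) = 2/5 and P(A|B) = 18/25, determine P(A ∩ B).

By definition, P(A|B) = P(A ∩ B) / P(B)
So P(A ∩ B) = P(A|B) × P(B)
= 18/25 × 2/5
= 36/125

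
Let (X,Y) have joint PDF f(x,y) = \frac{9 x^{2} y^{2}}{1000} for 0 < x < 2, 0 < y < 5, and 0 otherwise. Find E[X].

f_X(x) = ∫_0^5 \frac{9 x^{2} y^{2}}{1000} dy = \frac{3 x^{2}}{8}
E[X] = ∫_0^2 x × (\frac{3 x^{2}}{8}) dx = \frac{3}{2}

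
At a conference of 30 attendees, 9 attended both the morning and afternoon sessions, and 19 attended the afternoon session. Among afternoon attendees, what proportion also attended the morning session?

P(A ∩ B) = 9/30 = 3/10
P(B) = 19/30
P(A|B) = P(A ∩ B) / P(B) = (3/10) / (19/30) = 9/19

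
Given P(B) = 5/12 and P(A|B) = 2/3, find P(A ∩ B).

By definition, P(A|B) = P(A ∩ B) / P(B)
So P(A ∩ B) = P(A|B) × P(B)
= 2/3 × 5/12
= 5/18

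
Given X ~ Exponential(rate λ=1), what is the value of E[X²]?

Using the identity E[X²] = Var(X) + (E[X])²:
E[X] = 1
Var(X) = 1
E[X²] = 1 + (1)²
= 2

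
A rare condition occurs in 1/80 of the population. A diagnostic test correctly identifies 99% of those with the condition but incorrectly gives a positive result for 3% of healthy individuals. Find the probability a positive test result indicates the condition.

Let D = the rare event, + = positive/flagged.
P(D) = 1/80
P(+|D) = 99/100
P(+|D') = 3/100
P(+) = P(+|D)P(D) + P(+|D')P(D')
     = \frac{99}{100} × \frac{1}{80} + \frac{3}{100} × \frac{79}{80}
     = \frac{21}{500}
P(D|+) = P(+|D)P(D)/P(+) = \frac{33}{112}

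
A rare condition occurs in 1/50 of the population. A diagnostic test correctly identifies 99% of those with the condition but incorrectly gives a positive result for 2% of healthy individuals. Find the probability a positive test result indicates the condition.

Let D = the rare event, + = positive/flagged.
P(D) = 1/50
P(+|D) = 99/100
P(+|D') = 2/100 = 1/50
P(+) = P(+|D)P(D) + P(+|D')P(D')
     = \frac{99}{100} × \frac{1}{50} + \frac{1}{50} × \frac{49}{50}
     = \frac{197}{5000}
P(D|+) = P(+|D)P(D)/P(+) = \frac{99}{197}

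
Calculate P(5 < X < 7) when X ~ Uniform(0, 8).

P(5 < X < 7) = ∫_{5}^{7} f(x) dx
where f(x) = \frac{1}{8}
= \frac{1}{4}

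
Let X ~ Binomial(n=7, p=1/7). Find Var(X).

For X ~ Binomial(n=7, p=1/7):
Var(X) = \frac{6}{7}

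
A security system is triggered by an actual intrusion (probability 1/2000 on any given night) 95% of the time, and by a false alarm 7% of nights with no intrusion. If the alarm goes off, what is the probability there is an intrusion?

Let D = the rare event, + = positive/flagged.
P(D) = 1/2000
P(+|D) = 95/100 = 19/20
P(+|D') = 7/100
P(+) = P(+|D)P(D) + P(+|D')P(D')
     = \frac{19}{20} × \frac{1}{2000} + \frac{7}{100} × \frac{1999}{2000}
     = \frac{1761}{25000}
P(D|+) = P(+|D)P(D)/P(+) = \frac{95}{14088}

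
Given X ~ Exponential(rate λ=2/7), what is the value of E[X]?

For X ~ Exponential(rate λ=2/7), the expected value is:
E[X] = \frac{7}{2}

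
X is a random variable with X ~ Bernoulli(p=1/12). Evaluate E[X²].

Using the identity E[X²] = Var(X) + (E[X])²:
E[X] = \frac{1}{12}
Var(X) = \frac{11}{144}
E[X²] = \frac{11}{144} + (\frac{1}{12})²
= \frac{1}{12}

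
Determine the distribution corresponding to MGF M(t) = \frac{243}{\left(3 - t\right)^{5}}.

The MGF M(t) = \frac{243}{\left(3 - t\right)^{5}} is the standard form for the Gamma distribution.
Comparing with the known MGF formula identifies: Gamma(shape α=5, rate β=3)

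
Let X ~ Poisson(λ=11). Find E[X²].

Using the identity E[X²] = Var(X) + (E[X])²:
E[X] = 11
Var(X) = 11
E[X²] = 11 + (11)²
= 132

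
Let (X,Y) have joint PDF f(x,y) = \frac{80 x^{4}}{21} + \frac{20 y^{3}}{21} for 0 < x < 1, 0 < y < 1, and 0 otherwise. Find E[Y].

E[Y] = ∫_0^1 ∫_0^1 y × f(x,y) dx dy
= \frac{4}{7}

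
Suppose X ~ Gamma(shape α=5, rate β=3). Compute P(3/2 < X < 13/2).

P(3/2 < X < 13/2) = ∫_{3/2}^{13/2} f(x) dx
where f(x) = \frac{81 x^{4} e^{- 3 x}}{8}
= \frac{-956291 + 6131 e^{15}}{128 e^{\frac{39}{2}}}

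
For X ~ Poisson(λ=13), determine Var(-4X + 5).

For X ~ Poisson(λ=13):
Var(X) = 13
Var(-4X + 5) = (-4)² × Var(X) = 16 × 13 = 208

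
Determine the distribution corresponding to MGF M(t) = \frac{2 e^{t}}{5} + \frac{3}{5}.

The MGF M(t) = \frac{2 e^{t}}{5} + \frac{3}{5} is the standard form for the Bernoulli distribution.
Comparing with the known MGF formula identifies: Bernoulli(p=2/5)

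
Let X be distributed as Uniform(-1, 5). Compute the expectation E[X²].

Using the identity E[X²] = Var(X) + (E[X])²:
E[X] = 2
Var(X) = 3
E[X²] = 3 + (2)²
= 7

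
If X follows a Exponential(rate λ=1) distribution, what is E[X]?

For X ~ Exponential(rate λ=1), the expected value is:
E[X] = 1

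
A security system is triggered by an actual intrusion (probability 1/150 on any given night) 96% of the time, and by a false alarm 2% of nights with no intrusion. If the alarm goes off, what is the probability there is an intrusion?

Let D = the rare event, + = positive/flagged.
P(D) = 1/150
P(+|D) = 96/100 = 24/25
P(+|D') = 2/100 = 1/50
P(+) = P(+|D)P(D) + P(+|D')P(D')
     = \frac{24}{25} × \frac{1}{150} + \frac{1}{50} × \frac{149}{150}
     = \frac{197}{7500}
P(D|+) = P(+|D)P(D)/P(+) = \frac{48}{197}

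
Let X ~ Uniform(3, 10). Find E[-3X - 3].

For X ~ Uniform(3, 10):
E[X] = \frac{13}{2}
E[-3X - 3] = -3 × E[X] - 3 = - \frac{45}{2}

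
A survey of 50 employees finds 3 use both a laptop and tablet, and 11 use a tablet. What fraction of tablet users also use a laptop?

P(A ∩ B) = 3/50
P(B) = 11/50
P(A|B) = P(A ∩ B) / P(B) = (3/50) / (11/50) = 3/11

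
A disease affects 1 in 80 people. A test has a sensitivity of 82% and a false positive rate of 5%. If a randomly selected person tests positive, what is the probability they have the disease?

Let D = the rare event, + = positive/flagged.
P(D) = 1/80
P(+|D) = 82/100 = 41/50
P(+|D') = 5/100 = 1/20
P(+) = P(+|D)P(D) + P(+|D')P(D')
     = \frac{41}{50} × \frac{1}{80} + \frac{1}{20} × \frac{79}{80}
     = \frac{477}{8000}
P(D|+) = P(+|D)P(D)/P(+) = \frac{82}{477}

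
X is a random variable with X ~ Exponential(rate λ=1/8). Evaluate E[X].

For X ~ Exponential(rate λ=1/8), the expected value is:
E[X] = 8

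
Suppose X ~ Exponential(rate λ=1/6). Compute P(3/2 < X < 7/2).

P(3/2 < X < 7/2) = ∫_{3/2}^{7/2} f(x) dx
where f(x) = \frac{e^{- \frac{x}{6}}}{6}
= - \frac{1}{e^{\frac{7}{12}}} + e^{- \frac{1}{4}}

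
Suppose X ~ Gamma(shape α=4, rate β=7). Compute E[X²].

Using the identity E[X²] = Var(X) + (E[X])²:
E[X] = \frac{4}{7}
Var(X) = \frac{4}{49}
E[X²] = \frac{4}{49} + (\frac{4}{7})²
= \frac{20}{49}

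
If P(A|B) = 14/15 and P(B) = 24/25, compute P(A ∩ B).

By definition, P(A|B) = P(A ∩ B) / P(B)
So P(A ∩ B) = P(A|B) × P(B)
= 14/15 × 24/25
= 112/125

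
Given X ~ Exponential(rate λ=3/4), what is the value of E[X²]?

Using the identity E[X²] = Var(X) + (E[X])²:
E[X] = \frac{4}{3}
Var(X) = \frac{16}{9}
E[X²] = \frac{16}{9} + (\frac{4}{3})²
= \frac{32}{9}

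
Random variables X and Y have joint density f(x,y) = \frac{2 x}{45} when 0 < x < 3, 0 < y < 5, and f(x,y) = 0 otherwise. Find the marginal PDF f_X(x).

f_X(x) = ∫_0^5 f(x,y) dy
= ∫_0^5 \frac{2 x}{45} dy
= \frac{2 x}{9} for 0 < x < 3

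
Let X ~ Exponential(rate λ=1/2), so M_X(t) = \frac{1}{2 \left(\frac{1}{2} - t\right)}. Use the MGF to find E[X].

To find E[X], compute M^(1)(0):
M^(1)(t) = \frac{1}{2 \left(\frac{1}{2} - t\right)^{2}}
M^(1)(0) = 2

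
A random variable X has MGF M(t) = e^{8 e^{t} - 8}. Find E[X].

To find E[X], compute M^(1)(0):
M^(1)(t) = 8 e^{t} e^{8 e^{t} - 8}
M^(1)(0) = 8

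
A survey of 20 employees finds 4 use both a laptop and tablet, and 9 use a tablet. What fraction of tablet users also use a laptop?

P(A ∩ B) = 4/20 = 1/5
P(B) = 9/20
P(A|B) = P(A ∩ B) / P(B) = (1/5) / (9/20) = 4/9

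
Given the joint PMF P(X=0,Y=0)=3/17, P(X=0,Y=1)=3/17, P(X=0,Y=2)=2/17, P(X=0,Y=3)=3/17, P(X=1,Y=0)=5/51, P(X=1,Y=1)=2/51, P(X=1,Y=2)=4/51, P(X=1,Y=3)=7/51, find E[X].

First find marginal of X:
P(X=0) = 11/17
P(X=1) = 6/17
E[X] = 0 × 11/17 + 1 × 6/17 = 6/17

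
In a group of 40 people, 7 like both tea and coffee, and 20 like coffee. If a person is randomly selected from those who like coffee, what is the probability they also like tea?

P(A ∩ B) = 7/40
P(B) = 20/40 = 1/2
P(A|B) = P(A ∩ B) / P(B) = (7/40) / (1/2) = 7/20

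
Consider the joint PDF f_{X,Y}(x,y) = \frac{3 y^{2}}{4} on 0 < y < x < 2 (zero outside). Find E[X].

f_X(x) = ∫_0^x \frac{3 y^{2}}{4} dy = \frac{x^{3}}{4}
E[X] = ∫_0^2 x × (\frac{x^{3}}{4}) dx = \frac{8}{5}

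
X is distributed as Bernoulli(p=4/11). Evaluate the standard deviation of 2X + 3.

For X ~ Bernoulli(p=4/11):
Var(X) = \frac{28}{121}
SD(X) = √(Var(X)) = √(\frac{28}{121}) = \frac{2 \sqrt{7}}{11}
SD(2X + 3) = |2| × SD(X) = 2 × \frac{2 \sqrt{7}}{11} = \frac{4 \sqrt{7}}{11}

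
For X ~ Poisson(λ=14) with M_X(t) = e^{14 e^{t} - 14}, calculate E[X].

To find E[X], compute M^(1)(0):
M^(1)(t) = 14 e^{t} e^{14 e^{t} - 14}
M^(1)(0) = 14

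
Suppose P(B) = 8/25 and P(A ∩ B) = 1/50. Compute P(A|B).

P(A|B) = P(A ∩ B) / P(B)
= (1/50) / (8/25)
= 1/16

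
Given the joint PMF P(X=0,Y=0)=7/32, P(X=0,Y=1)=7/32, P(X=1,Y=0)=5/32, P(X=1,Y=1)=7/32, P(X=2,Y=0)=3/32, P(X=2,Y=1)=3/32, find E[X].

First find marginal of X:
P(X=0) = 7/16
P(X=1) = 3/8
P(X=2) = 3/16
E[X] = 0 × 7/16 + 1 × 3/8 + 2 × 3/16 = 3/4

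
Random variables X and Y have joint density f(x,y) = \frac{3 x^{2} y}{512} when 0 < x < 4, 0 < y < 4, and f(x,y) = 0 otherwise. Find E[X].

f_X(x) = ∫_0^4 \frac{3 x^{2} y}{512} dy = \frac{3 x^{2}}{64}
E[X] = ∫_0^4 x × (\frac{3 x^{2}}{64}) dx = 3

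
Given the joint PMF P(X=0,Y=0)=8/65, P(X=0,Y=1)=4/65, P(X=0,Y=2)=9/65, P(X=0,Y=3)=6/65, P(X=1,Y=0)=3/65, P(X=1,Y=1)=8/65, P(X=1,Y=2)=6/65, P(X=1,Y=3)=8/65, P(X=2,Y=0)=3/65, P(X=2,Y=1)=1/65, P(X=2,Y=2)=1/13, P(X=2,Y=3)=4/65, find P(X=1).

P(X=1) = P(X=1,Y=0) + P(X=1,Y=1) + P(X=1,Y=2) + P(X=1,Y=3)
= 3/65 + 8/65 + 6/65 + 8/65
= 5/13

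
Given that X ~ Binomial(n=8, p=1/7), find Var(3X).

For X ~ Binomial(n=8, p=1/7):
Var(X) = \frac{48}{49}
Var(3X) = (3)² × Var(X) = 9 × \frac{48}{49} = \frac{432}{49}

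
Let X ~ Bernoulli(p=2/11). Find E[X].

For X ~ Bernoulli(p=2/11), the expected value is:
E[X] = \frac{2}{11}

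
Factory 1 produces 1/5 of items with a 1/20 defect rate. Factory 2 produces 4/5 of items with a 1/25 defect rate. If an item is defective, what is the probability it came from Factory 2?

Using Bayes' theorem:
P(F1) = 1/5, P(D|F1) = 1/20
P(F2) = 4/5, P(D|F2) = 1/25
P(D) = P(D|F1)P(F1) + P(D|F2)P(F2)
     = \frac{21}{500}
P(F2|D) = P(D|F2)P(F2) / P(D)
= \frac{16}{21}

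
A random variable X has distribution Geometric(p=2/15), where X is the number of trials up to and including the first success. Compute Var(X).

For X ~ Geometric(p=2/15), where X is the number of trials up to and including the first success:
Var(X) = \frac{195}{4}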